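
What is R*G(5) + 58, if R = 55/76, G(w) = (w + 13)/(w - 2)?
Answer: 2369/38 ≈ 62.342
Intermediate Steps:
G(w) = (13 + w)/(-2 + w)
R = 55/76 (R = 55*(1/76) = 55/76 ≈ 0.72368)
R*G(5) + 58 = 55*((13 + 5)/(-2 + 5))/76 + 58 = 55*(18/3)/76 + 58 = 55*((1/3)*18)/76 + 58 = (55/76)*6 + 58 = 165/38 + 58 = 2369/38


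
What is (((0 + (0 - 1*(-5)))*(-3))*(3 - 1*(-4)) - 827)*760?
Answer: -708320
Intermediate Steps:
(((0 + (0 - 1*(-5)))*(-3))*(3 - 1*(-4)) - 827)*760 = (((0 + (0 + 5))*(-3))*(3 + 4) - 827)*760 = (((0 + 5)*(-3))*7 - 827)*760 = ((5*(-3))*7 - 827)*760 = (-15*7 - 827)*760 = (-105 - 827)*760 = -932*760 = -708320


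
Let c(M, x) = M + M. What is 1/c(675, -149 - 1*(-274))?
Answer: 1/1350 ≈ 0.00074074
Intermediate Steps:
c(M, x) = 2*M
1/c(675, -149 - 1*(-274)) = 1/(2*675) = 1/1350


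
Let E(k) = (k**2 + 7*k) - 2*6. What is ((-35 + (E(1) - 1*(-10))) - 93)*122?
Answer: -14884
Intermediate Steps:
E(k) = -12 + k**2 + 7*k (E(k) = (k**2 + 7*k) - 12 = -12 + k**2 + 7*k)
((-35 + (E(1) - 1*(-10))) - 93)*122 = ((-35 + ((-12 + 1**2 + 7*1) - 1*(-10))) - 93)*122 = ((-35 + ((-12 + 1 + 7) + 10)) - 93)*122 = ((-35 + (-4 + 10)) - 93)*122 = ((-35 + 6) - 93)*122 = (-29 - 93)*122 = -122*122 = -14884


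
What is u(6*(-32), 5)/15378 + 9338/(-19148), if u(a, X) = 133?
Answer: -17631635/36807243 ≈ -0.47903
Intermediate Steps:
u(6*(-32), 5)/15378 + 9338/(-19148) = 133/15378 + 9338/(-19148) = 133*(1/15378) + 9338*(-1/19148) = 133/15378 - 4669/9574 = -17631635/36807243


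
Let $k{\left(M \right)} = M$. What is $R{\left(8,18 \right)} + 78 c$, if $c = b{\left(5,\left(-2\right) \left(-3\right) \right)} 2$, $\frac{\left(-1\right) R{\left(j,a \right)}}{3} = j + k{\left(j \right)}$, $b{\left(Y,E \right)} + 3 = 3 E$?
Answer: $2292$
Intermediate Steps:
$b{\left(Y,E \right)} = -3 + 3 E$
$R{\left(j,a \right)} = - 6 j$ ($R{\left(j,a \right)} = - 3 \left(j + j\right) = - 3 \cdot 2 j = - 6 j$)
$c = 30$ ($c = \left(-3 + 3 \left(\left(-2\right) \left(-3\right)\right)\right) 2 = \left(-3 + 3 \cdot 6\right) 2 = \left(-3 + 18\right) 2 = 15 \cdot 2 = 30$)
$R{\left(8,18 \right)} + 78 c = \left(-6\right) 8 + 78 \cdot 30 = -48 + 2340 = 2292$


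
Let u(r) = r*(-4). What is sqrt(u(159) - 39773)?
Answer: I*sqrt(40409) ≈ 201.02*I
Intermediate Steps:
u(r) = -4*r
sqrt(u(159) - 39773) = sqrt(-4*159 - 39773) = sqrt(-636 - 39773) = sqrt(-40409) = I*sqrt(40409)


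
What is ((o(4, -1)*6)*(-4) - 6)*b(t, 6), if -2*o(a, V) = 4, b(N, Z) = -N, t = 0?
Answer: 0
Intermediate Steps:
o(a, V) = -2 (o(a, V) = -½*4 = -2)
((o(4, -1)*6)*(-4) - 6)*b(t, 6) = (-2*6*(-4) - 6)*(-1*0) = (-12*(-4) - 6)*0 = (48 - 6)*0 = 42*0 = 0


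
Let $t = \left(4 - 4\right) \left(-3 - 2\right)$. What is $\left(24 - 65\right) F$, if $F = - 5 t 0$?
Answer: $0$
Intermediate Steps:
$t = 0$ ($t = 0 \left(-5\right) = 0$)
$F = 0$ ($F = \left(-5\right) 0 \cdot 0 = 0 \cdot 0 = 0$)
$\left(24 - 65\right) F = \left(24 - 65\right) 0 = \left(-41\right) 0 = 0$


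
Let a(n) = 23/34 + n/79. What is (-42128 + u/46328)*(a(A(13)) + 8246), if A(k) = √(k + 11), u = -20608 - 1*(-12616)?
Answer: -68404403323589/196894 - 487928494*√6/457489 ≈ -3.4742e+8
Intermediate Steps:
u = -7992 (u = -20608 + 12616 = -7992)
A(k) = √(11 + k)
a(n) = 23/34 + n/79 (a(n) = 23*(1/34) + n*(1/79) = 23/34 + n/79)
(-42128 + u/46328)*(a(A(13)) + 8246) = (-42128 - 7992/46328)*((23/34 + √(11 + 13)/79) + 8246) = (-42128 - 7992*1/46328)*((23/34 + √24/79) + 8246) = (-42128 - 999/5791)*((23/34 + (2*√6)/79) + 8246) = -243964247*((23/34 + 2*√6/79) + 8246)/5791 = -243964247*(280387/34 + 2*√6/79)/5791 = -68404403323589/196894 - 487928494*√6/457489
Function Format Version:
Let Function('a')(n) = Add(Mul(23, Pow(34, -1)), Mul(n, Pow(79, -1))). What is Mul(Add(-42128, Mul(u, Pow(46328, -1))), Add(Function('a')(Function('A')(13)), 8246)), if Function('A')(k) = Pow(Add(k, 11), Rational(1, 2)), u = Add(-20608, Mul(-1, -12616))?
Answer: Add(Rational(-68404403323589, 196894), Mul(Rational(-487928494, 457489), Pow(6, Rational(1, 2)))) ≈ -3.4742e+8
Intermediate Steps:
u = -7992 (u = Add(-20608, 12616) = -7992)
Function('A')(k) = Pow(Add(11, k), Rational(1, 2))
Function('a')(n) = Add(Rational(23, 34), Mul(Rational(1, 79), n)) (Function('a')(n) = Add(Mul(23, Rational(1, 34)), Mul(n, Rational(1, 79))) = Add(Rational(23, 34), Mul(Rational(1, 79), n)))
Mul(Add(-42128, Mul(u, Pow(46328, -1))), Add(Function('a')(Function('A')(13)), 8246)) = Mul(Add(-42128, Mul(-7992, Pow(46328, -1))), Add(Add(Rational(23, 34), Mul(Rational(1, 79), Pow(Add(11, 13), Rational(1, 2)))), 8246)) = Mul(Add(-42128, Mul(-7992, Rational(1, 46328))), Add(Add(Rational(23, 34), Mul(Rational(1, 79), Pow(24, Rational(1, 2)))), 8246)) = Mul(Add(-42128, Rational(-999, 5791)), Add(Add(Rational(23, 34), Mul(Rational(1, 79), Mul(2, Pow(6, Rational(1, 2))))), 8246)) = Mul(Rational(-243964247, 5791), Add(Add(Rational(23, 34), Mul(Rational(2, 79), Pow(6, Rational(1, 2)))), 8246)) = Mul(Rational(-243964247, 5791), Add(Rational(280387, 34), Mul(Rational(2, 79), Pow(6, Rational(1, 2))))) = Add(Rational(-68404403323589, 196894), Mul(Rational(-487928494, 457489), Pow(6, Rational(1, 2))))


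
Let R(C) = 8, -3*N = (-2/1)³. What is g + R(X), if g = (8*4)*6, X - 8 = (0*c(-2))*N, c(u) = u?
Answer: 200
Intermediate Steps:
N = 8/3 (N = -(-2/1)³/3 = -(-2*1)³/3 = -⅓*(-2)³ = -⅓*(-8) = 8/3 ≈ 2.6667)
X = 8 (X = 8 + (0*(-2))*(8/3) = 8 + 0*(8/3) = 8 + 0 = 8)
g = 192 (g = 32*6 = 192)
g + R(X) = 192 + 8 = 200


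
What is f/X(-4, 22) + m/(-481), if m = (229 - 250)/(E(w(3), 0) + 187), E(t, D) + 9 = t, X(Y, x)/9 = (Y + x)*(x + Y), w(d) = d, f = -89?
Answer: -7687193/253869876 ≈ -0.030280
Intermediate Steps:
X(Y, x) = 9*(Y + x)**2 (X(Y, x) = 9*((Y + x)*(x + Y)) = 9*((Y + x)*(Y + x)) = 9*(Y + x)**2)
E(t, D) = -9 + t
m = -21/181 (m = (229 - 250)/((-9 + 3) + 187) = -21/(-6 + 187) = -21/181 ≈ -0.11602)
f/X(-4, 22) + m/(-481) = -89*1/(9*(-4 + 22)**2) - 21/181/(-481) = -89/(9*18**2) - 21/181*(-1/481) = -89/(9*324) + 21/87061 = -89/2916 + 21/87061 = -7687193/253869876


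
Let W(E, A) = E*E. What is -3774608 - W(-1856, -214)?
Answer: -7219344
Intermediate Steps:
W(E, A) = E²
-3774608 - W(-1856, -214) = -3774608 - 1*(-1856)² = -3774608 - 1*3444736 = -3774608 - 3444736 = -7219344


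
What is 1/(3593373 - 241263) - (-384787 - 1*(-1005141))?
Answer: -2079494846939/3352110 ≈ -6.2035e+5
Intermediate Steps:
1/(3593373 - 241263) - (-384787 - 1*(-1005141)) = 1/3352110 - (-384787 + 1005141) = 1/3352110 - 1*620354 = 1/3352110 - 620354 = -2079494846939/3352110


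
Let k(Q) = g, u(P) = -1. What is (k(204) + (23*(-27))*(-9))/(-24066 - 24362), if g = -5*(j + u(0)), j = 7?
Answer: -5559/48428 ≈ -0.11479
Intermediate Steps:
g = -30 (g = -5*(7 - 1) = -5*6 = -30)
k(Q) = -30
(k(204) + (23*(-27))*(-9))/(-24066 - 24362) = (-30 + (23*(-27))*(-9))/(-24066 - 24362) = (-30 - 621*(-9))/(-48428) = (-30 + 5589)*(-1/48428) = 5559*(-1/48428) = -5559/48428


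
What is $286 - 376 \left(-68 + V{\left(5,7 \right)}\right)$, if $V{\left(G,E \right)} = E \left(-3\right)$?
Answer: $33750$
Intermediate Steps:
$V{\left(G,E \right)} = - 3 E$
$286 - 376 \left(-68 + V{\left(5,7 \right)}\right) = 286 - 376 \left(-68 - 21\right) = 286 - -33464 = 286 + 33464 = 33750$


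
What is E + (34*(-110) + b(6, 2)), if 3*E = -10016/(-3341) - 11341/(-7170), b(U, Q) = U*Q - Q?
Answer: -267946409299/71864910 ≈ -3728.5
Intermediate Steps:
b(U, Q) = -Q + Q*U (b(U, Q) = Q*U - Q = -Q + Q*U)
E = 109705001/71864910 (E = (-10016/(-3341) - 11341/(-7170))/3 = (-10016*(-1/3341) - 11341*(-1/7170))/3 = (10016/3341 + 11341/7170)/3 = (⅓)*(109705001/23954970) = 109705001/71864910 ≈ 1.5265)
E + (34*(-110) + b(6, 2)) = 109705001/71864910 + (34*(-110) + 2*(-1 + 6)) = 109705001/71864910 + (-3740 + 2*5) = 109705001/71864910 + (-3740 + 10) = 109705001/71864910 - 3730 = -267946409299/71864910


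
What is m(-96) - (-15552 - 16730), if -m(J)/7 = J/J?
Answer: 32275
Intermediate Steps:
m(J) = -7 (m(J) = -7*J/J = -7*1 = -7)
m(-96) - (-15552 - 16730) = -7 - (-15552 - 16730) = -7 - 1*(-32282) = -7 + 32282 = 32275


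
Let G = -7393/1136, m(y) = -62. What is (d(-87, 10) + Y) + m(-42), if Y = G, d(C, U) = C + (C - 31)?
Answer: -310705/1136 ≈ -273.51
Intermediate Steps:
d(C, U) = -31 + 2*C (d(C, U) = C + (-31 + C) = -31 + 2*C)
G = -7393/1136 (G = -7393*1/1136 = -7393/1136 ≈ -6.5079)
Y = -7393/1136 ≈ -6.5079
(d(-87, 10) + Y) + m(-42) = ((-31 + 2*(-87)) - 7393/1136) - 62 = ((-31 - 174) - 7393/1136) - 62 = (-205 - 7393/1136) - 62 = -240273/1136 - 62 = -310705/1136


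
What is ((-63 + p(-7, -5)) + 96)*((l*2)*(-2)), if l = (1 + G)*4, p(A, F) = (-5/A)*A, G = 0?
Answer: -448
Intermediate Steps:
p(A, F) = -5
l = 4 (l = (1 + 0)*4 = 1*4 = 4)
((-63 + p(-7, -5)) + 96)*((l*2)*(-2)) = ((-63 - 5) + 96)*((4*2)*(-2)) = (-68 + 96)*(8*(-2)) = 28*(-16) = -448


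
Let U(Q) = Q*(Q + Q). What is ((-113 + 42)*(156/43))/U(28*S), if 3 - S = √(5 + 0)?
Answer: -2769/19264 - 8307*√5/134848 ≈ -0.28149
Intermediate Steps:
S = 3 - √5 (S = 3 - √(5 + 0) = 3 - √5 ≈ 0.76393)
U(Q) = 2*Q² (U(Q) = Q*(2*Q) = 2*Q²)
((-113 + 42)*(156/43))/U(28*S) = ((-113 + 42)*(156/43))/((2*(28*(3 - √5))²)) = (-11076/43)/((2*(84 - 28*√5)²)) = (-71*156/43)*(1/(2*(84 - 28*√5)²)) = -5538/(43*(84 - 28*√5)²)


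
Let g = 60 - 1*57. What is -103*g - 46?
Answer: -355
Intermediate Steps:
g = 3 (g = 60 - 57 = 3)
-103*g - 46 = -103*3 - 46 = -309 - 46 = -355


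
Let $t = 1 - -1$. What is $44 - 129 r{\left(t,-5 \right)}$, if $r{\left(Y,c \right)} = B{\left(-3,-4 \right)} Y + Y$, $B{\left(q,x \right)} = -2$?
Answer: $302$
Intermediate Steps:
$t = 2$ ($t = 1 + 1 = 2$)
$r{\left(Y,c \right)} = - Y$ ($r{\left(Y,c \right)} = - 2 Y + Y = - Y$)
$44 - 129 r{\left(t,-5 \right)} = 44 - 129 \left(\left(-1\right) 2\right) = 44 - -258 = 44 + 258 = 302$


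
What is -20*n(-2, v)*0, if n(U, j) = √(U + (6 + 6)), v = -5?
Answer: 0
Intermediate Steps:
n(U, j) = √(12 + U) (n(U, j) = √(U + 12) = √(12 + U))
-20*n(-2, v)*0 = -20*√(12 - 2)*0 = -20*√10*0 = 0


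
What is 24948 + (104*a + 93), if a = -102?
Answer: 14433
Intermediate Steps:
24948 + (104*a + 93) = 24948 + (104*(-102) + 93) = 24948 + (-10608 + 93) = 24948 - 10515 = 14433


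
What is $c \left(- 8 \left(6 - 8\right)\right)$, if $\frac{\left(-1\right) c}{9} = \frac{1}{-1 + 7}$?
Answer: $-24$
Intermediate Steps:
$c = - \frac{3}{2}$ ($c = - \frac{9}{-1 + 7} = - \frac{9}{6} = \left(-9\right) \frac{1}{6} = - \frac{3}{2} \approx -1.5$)
$c \left(- 8 \left(6 - 8\right)\right) = - \frac{3 \left(- 8 \left(6 - 8\right)\right)}{2} = - \frac{3 \left(\left(-8\right) \left(-2\right)\right)}{2} = \left(- \frac{3}{2}\right) 16 = -24$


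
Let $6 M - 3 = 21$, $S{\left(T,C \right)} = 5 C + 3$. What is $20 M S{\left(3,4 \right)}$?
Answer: $1840$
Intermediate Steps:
$S{\left(T,C \right)} = 3 + 5 C$
$M = 4$ ($M = \frac{1}{2} + \frac{1}{6} \cdot 21 = \frac{1}{2} + \frac{7}{2} = 4$)
$20 M S{\left(3,4 \right)} = 20 \cdot 4 \left(3 + 5 \cdot 4\right) = 80 \left(3 + 20\right) = 80 \cdot 23 = 1840$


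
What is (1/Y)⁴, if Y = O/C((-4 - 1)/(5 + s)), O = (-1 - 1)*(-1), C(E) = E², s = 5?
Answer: 1/4096 ≈ 0.00024414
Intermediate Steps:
O = 2 (O = -2*(-1) = 2)
Y = 8 (Y = 2/(((-4 - 1)/(5 + 5))²) = 2/((-5/10)²) = 2/((-5*⅒)²) = 2/((-½)²) = 2/(¼) = 2*4 = 8)
(1/Y)⁴ = (1/8)⁴ = (⅛)⁴ = 1/4096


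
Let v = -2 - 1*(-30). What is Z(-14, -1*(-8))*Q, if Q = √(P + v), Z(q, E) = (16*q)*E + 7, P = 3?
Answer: -1785*√31 ≈ -9938.5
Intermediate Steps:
v = 28 (v = -2 + 30 = 28)
Z(q, E) = 7 + 16*E*q (Z(q, E) = 16*E*q + 7 = 7 + 16*E*q)
Q = √31 (Q = √(3 + 28) = √31 ≈ 5.5678)
Z(-14, -1*(-8))*Q = (7 + 16*(-1*(-8))*(-14))*√31 = (7 + 16*8*(-14))*√31 = (7 - 1792)*√31 = -1785*√31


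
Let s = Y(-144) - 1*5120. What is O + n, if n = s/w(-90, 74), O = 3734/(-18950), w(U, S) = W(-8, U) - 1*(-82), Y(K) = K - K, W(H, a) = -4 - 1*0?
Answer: -24328813/369525 ≈ -65.838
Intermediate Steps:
W(H, a) = -4 (W(H, a) = -4 + 0 = -4)
Y(K) = 0
w(U, S) = 78 (w(U, S) = -4 - 1*(-82) = -4 + 82 = 78)
s = -5120 (s = 0 - 1*5120 = 0 - 5120 = -5120)
O = -1867/9475 (O = 3734*(-1/18950) = -1867/9475 ≈ -0.19704)
n = -2560/39 (n = -5120/78 = -5120*1/78 = -2560/39 ≈ -65.641)
O + n = -1867/9475 - 2560/39 = -24328813/369525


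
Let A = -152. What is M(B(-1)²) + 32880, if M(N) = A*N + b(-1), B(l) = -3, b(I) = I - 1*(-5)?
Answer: 31516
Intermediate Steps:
b(I) = 5 + I (b(I) = I + 5 = 5 + I)
M(N) = 4 - 152*N (M(N) = -152*N + (5 - 1) = -152*N + 4 = 4 - 152*N)
M(B(-1)²) + 32880 = (4 - 152*(-3)²) + 32880 = (4 - 152*9) + 32880 = (4 - 1368) + 32880 = -1364 + 32880 = 31516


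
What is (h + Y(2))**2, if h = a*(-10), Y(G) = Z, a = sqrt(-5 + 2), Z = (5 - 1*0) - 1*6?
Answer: -299 + 20*I*sqrt(3) ≈ -299.0 + 34.641*I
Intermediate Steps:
Z = -1 (Z = (5 + 0) - 6 = 5 - 6 = -1)
a = I*sqrt(3) (a = sqrt(-3) = I*sqrt(3) ≈ 1.732*I)
Y(G) = -1
h = -10*I*sqrt(3) (h = (I*sqrt(3))*(-10) = -10*I*sqrt(3) ≈ -17.32*I)
(h + Y(2))**2 = (-10*I*sqrt(3) - 1)**2 = (-1 - 10*I*sqrt(3))**2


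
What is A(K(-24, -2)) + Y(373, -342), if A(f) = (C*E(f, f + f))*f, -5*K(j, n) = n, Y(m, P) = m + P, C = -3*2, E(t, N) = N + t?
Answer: 703/25 ≈ 28.120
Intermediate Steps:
C = -6
Y(m, P) = P + m
K(j, n) = -n/5
A(f) = -18*f**2 (A(f) = (-6*((f + f) + f))*f = (-6*(2*f + f))*f = (-18*f)*f = -18*f**2)
A(K(-24, -2)) + Y(373, -342) = -18*(-1/5*(-2))**2 + (-342 + 373) = -18*(2/5)**2 + 31 = -18*4/25 + 31 = -72/25 + 31 = 703/25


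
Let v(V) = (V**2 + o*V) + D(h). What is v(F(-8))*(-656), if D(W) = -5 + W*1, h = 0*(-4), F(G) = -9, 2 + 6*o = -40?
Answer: -91184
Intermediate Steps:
o = -7 (o = -1/3 + (1/6)*(-40) = -1/3 - 20/3 = -7)
h = 0
D(W) = -5 + W
v(V) = -5 + V**2 - 7*V (v(V) = (V**2 - 7*V) + (-5 + 0) = (V**2 - 7*V) - 5 = -5 + V**2 - 7*V)
v(F(-8))*(-656) = (-5 + (-9)**2 - 7*(-9))*(-656) = (-5 + 81 + 63)*(-656) = 139*(-656) = -91184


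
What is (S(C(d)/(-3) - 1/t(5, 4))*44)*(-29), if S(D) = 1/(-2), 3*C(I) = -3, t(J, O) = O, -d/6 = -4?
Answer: 638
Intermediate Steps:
d = 24 (d = -6*(-4) = 24)
C(I) = -1 (C(I) = (⅓)*(-3) = -1)
S(D) = -½
(S(C(d)/(-3) - 1/t(5, 4))*44)*(-29) = -½*44*(-29) = -22*(-29) = 638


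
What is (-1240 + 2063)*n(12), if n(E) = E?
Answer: 9876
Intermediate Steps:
(-1240 + 2063)*n(12) = (-1240 + 2063)*12 = 823*12 = 9876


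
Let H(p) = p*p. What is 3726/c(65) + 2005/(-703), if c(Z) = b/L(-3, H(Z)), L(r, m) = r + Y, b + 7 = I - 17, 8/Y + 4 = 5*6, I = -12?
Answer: 5041105/18278 ≈ 275.80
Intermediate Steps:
H(p) = p²
Y = 4/13 (Y = 8/(-4 + 5*6) = 8/(-4 + 30) = 8/26 = 8*(1/26) = 4/13 ≈ 0.30769)
b = -36 (b = -7 + (-12 - 17) = -7 - 29 = -36)
L(r, m) = 4/13 + r (L(r, m) = r + 4/13 = 4/13 + r)
c(Z) = 468/35 (c(Z) = -36/(4/13 - 3) = -36/(-35/13) = -36*(-13/35) = 468/35)
3726/c(65) + 2005/(-703) = 3726/(468/35) + 2005/(-703) = 3726*(35/468) + 2005*(-1/703) = 7245/26 - 2005/703 = 5041105/18278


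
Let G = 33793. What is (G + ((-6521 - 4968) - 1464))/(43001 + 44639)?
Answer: 521/2191 ≈ 0.23779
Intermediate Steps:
(G + ((-6521 - 4968) - 1464))/(43001 + 44639) = (33793 + ((-6521 - 4968) - 1464))/(43001 + 44639) = (33793 + (-11489 - 1464))/87640 = (33793 - 12953)*(1/87640) = 20840*(1/87640) = 521/2191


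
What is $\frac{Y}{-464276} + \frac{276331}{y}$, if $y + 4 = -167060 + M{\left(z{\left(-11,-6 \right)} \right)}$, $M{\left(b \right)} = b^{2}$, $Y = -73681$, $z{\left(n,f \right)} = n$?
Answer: $- \frac{115993324173}{77507628268} \approx -1.4965$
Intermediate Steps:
$y = -166943$ ($y = -4 - \left(167060 - \left(-11\right)^{2}\right) = -4 + \left(-167060 + 121\right) = -4 - 166939 = -166943$)
$\frac{Y}{-464276} + \frac{276331}{y} = - \frac{73681}{-464276} + \frac{276331}{-166943} = \left(-73681\right) \left(- \frac{1}{464276}\right) + 276331 \left(- \frac{1}{166943}\right) = \frac{73681}{464276} - \frac{276331}{166943} = - \frac{115993324173}{77507628268}$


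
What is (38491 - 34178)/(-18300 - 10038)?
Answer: -4313/28338 ≈ -0.15220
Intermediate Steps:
(38491 - 34178)/(-18300 - 10038) = 4313/(-28338) = 4313*(-1/28338) = -4313/28338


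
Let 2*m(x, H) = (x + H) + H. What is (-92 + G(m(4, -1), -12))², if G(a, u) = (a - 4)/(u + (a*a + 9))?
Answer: 32761/4 ≈ 8190.3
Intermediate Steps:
m(x, H) = H + x/2 (m(x, H) = ((x + H) + H)/2 = ((H + x) + H)/2 = (x + 2*H)/2 = H + x/2)
G(a, u) = (-4 + a)/(9 + u + a²) (G(a, u) = (-4 + a)/(u + (a² + 9)) = (-4 + a)/(u + (9 + a²)) = (-4 + a)/(9 + u + a²))
(-92 + G(m(4, -1), -12))² = (-92 + (-4 + (-1 + (½)*4))/(9 - 12 + (-1 + (½)*4)²))² = (-92 + (-4 + (-1 + 2))/(9 - 12 + (-1 + 2)²))² = (-92 + (-4 + 1)/(9 - 12 + 1²))² = (-92 - 3/(9 - 12 + 1))² = (-92 - 3/(-2))² = (-92 - ½*(-3))² = (-92 + 3/2)² = (-181/2)² = 32761/4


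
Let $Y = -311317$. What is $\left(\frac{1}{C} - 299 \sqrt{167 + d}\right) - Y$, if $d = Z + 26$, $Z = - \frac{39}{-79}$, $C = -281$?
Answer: $\frac{87480076}{281} - \frac{299 \sqrt{1207594}}{79} \approx 3.0716 \cdot 10^{5}$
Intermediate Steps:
$Z = \frac{39}{79}$ ($Z = \left(-39\right) \left(- \frac{1}{79}\right) = \frac{39}{79} \approx 0.49367$)
$d = \frac{2093}{79}$ ($d = \frac{39}{79} + 26 = \frac{2093}{79} \approx 26.494$)
$\left(\frac{1}{C} - 299 \sqrt{167 + d}\right) - Y = \left(\frac{1}{-281} - 299 \sqrt{167 + \frac{2093}{79}}\right) - -311317 = \left(- \frac{1}{281} - 299 \sqrt{\frac{15286}{79}}\right) + 311317 = \left(- \frac{1}{281} - 299 \frac{\sqrt{1207594}}{79}\right) + 311317 = \left(- \frac{1}{281} - \frac{299 \sqrt{1207594}}{79}\right) + 311317 = \frac{87480076}{281} - \frac{299 \sqrt{1207594}}{79}$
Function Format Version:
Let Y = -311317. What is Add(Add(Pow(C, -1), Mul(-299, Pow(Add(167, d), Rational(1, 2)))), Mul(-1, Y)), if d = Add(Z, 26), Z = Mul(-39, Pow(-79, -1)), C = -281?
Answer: Add(Rational(87480076, 281), Mul(Rational(-299, 79), Pow(1207594, Rational(1, 2)))) ≈ 3.0716e+5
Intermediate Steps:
Z = Rational(39, 79) (Z = Mul(-39, Rational(-1, 79)) = Rational(39, 79) ≈ 0.49367)
d = Rational(2093, 79) (d = Add(Rational(39, 79), 26) = Rational(2093, 79) ≈ 26.494)
Add(Add(Pow(C, -1), Mul(-299, Pow(Add(167, d), Rational(1, 2)))), Mul(-1, Y)) = Add(Add(Pow(-281, -1), Mul(-299, Pow(Add(167, Rational(2093, 79)), Rational(1, 2)))), Mul(-1, -311317)) = Add(Add(Rational(-1, 281), Mul(-299, Pow(Rational(15286, 79), Rational(1, 2)))), 311317) = Add(Add(Rational(-1, 281), Mul(-299, Mul(Rational(1, 79), Pow(1207594, Rational(1, 2))))), 311317) = Add(Add(Rational(-1, 281), Mul(Rational(-299, 79), Pow(1207594, Rational(1, 2)))), 311317) = Add(Rational(87480076, 281), Mul(Rational(-299, 79), Pow(1207594, Rational(1, 2))))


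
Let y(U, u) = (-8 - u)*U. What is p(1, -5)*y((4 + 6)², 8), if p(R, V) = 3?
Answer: -4800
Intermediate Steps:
y(U, u) = U*(-8 - u)
p(1, -5)*y((4 + 6)², 8) = 3*(-(4 + 6)²*(8 + 8)) = 3*(-1*10²*16) = 3*(-1*100*16) = 3*(-1600) = -4800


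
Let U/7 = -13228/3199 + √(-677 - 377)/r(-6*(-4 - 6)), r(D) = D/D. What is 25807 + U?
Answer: 11780571/457 + 7*I*√1054 ≈ 25778.0 + 227.26*I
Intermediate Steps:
r(D) = 1
U = -13228/457 + 7*I*√1054 (U = 7*(-13228/3199 + √(-677 - 377)/1) = 7*(-13228*1/3199 + √(-1054)*1) = 7*(-13228/3199 + (I*√1054)*1) = 7*(-13228/3199 + I*√1054) = -13228/457 + 7*I*√1054 ≈ -28.945 + 227.26*I)
25807 + U = 25807 + (-13228/457 + 7*I*√1054) = 11780571/457 + 7*I*√1054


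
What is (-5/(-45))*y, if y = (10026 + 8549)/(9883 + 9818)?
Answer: 18575/177309 ≈ 0.10476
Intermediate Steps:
y = 18575/19701 ≈ 0.94285
(-5/(-45))*y = -5/(-45)*(18575/19701) = -5*(-1/45)*(18575/19701) = (⅑)*(18575/19701) = 18575/177309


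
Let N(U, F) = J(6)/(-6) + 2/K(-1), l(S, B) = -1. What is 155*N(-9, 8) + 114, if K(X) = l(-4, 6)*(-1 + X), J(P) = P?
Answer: 114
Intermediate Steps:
K(X) = 1 - X (K(X) = -(-1 + X) = 1 - X)
N(U, F) = 0 (N(U, F) = 6/(-6) + 2/(1 - 1*(-1)) = 6*(-⅙) + 2/(1 + 1) = -1 + 2/2 = -1 + 2*(½) = -1 + 1 = 0)
155*N(-9, 8) + 114 = 155*0 + 114 = 0 + 114 = 114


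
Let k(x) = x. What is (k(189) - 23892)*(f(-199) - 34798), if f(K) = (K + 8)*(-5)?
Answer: 802180629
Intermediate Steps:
f(K) = -40 - 5*K (f(K) = (8 + K)*(-5) = -40 - 5*K)
(k(189) - 23892)*(f(-199) - 34798) = (189 - 23892)*((-40 - 5*(-199)) - 34798) = -23703*((-40 + 995) - 34798) = -23703*(955 - 34798) = -23703*(-33843) = 802180629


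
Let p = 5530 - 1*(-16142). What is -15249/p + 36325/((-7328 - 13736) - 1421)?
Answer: -8371179/3609592 ≈ -2.3191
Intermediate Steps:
p = 21672 (p = 5530 + 16142 = 21672)
-15249/p + 36325/((-7328 - 13736) - 1421) = -15249/21672 + 36325/((-7328 - 13736) - 1421) = -15249*1/21672 + 36325/(-21064 - 1421) = -5083/7224 + 36325/(-22485) = -5083/7224 + 36325*(-1/22485) = -5083/7224 - 7265/4497 = -8371179/3609592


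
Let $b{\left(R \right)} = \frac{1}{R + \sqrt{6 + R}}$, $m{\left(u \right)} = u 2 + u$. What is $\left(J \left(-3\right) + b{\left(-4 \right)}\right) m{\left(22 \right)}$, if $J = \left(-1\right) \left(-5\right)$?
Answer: $- \frac{7062}{7} - \frac{33 \sqrt{2}}{7} \approx -1015.5$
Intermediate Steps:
$m{\left(u \right)} = 3 u$ ($m{\left(u \right)} = 2 u + u = 3 u$)
$J = 5$
$\left(J \left(-3\right) + b{\left(-4 \right)}\right) m{\left(22 \right)} = \left(5 \left(-3\right) + \frac{1}{-4 + \sqrt{6 - 4}}\right) 3 \cdot 22 = \left(-15 + \frac{1}{-4 + \sqrt{2}}\right) 66 = -990 + \frac{66}{-4 + \sqrt{2}}$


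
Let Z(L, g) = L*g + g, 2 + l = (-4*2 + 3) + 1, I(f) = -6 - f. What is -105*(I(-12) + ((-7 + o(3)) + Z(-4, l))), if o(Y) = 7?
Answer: -2520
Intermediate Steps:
l = -6 (l = -2 + ((-4*2 + 3) + 1) = -2 + ((-8 + 3) + 1) = -2 + (-5 + 1) = -2 - 4 = -6)
Z(L, g) = g + L*g
-105*(I(-12) + ((-7 + o(3)) + Z(-4, l))) = -105*((-6 - 1*(-12)) + ((-7 + 7) - 6*(1 - 4))) = -105*((-6 + 12) + (0 - 6*(-3))) = -105*(6 + (0 + 18)) = -105*(6 + 18) = -105*24 = -2520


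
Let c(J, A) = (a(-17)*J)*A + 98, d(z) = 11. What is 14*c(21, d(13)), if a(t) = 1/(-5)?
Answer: 3626/5 ≈ 725.20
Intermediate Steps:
a(t) = -⅕
c(J, A) = 98 - A*J/5 (c(J, A) = (-J/5)*A + 98 = -A*J/5 + 98 = 98 - A*J/5)
14*c(21, d(13)) = 14*(98 - ⅕*11*21) = 14*(98 - 231/5) = 14*(259/5) = 3626/5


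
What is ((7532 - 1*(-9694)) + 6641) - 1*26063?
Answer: -2196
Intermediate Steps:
((7532 - 1*(-9694)) + 6641) - 1*26063 = ((7532 + 9694) + 6641) - 26063 = (17226 + 6641) - 26063 = 23867 - 26063 = -2196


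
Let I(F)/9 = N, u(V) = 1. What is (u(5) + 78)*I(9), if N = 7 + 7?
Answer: 9954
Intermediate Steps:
N = 14
I(F) = 126 (I(F) = 9*14 = 126)
(u(5) + 78)*I(9) = (1 + 78)*126 = 79*126 = 9954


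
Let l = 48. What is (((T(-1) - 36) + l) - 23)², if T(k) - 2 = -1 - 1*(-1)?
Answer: 81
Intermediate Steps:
T(k) = 2 (T(k) = 2 + (-1 - 1*(-1)) = 2 + (-1 + 1) = 2 + 0 = 2)
(((T(-1) - 36) + l) - 23)² = (((2 - 36) + 48) - 23)² = ((-34 + 48) - 23)² = (14 - 23)² = (-9)² = 81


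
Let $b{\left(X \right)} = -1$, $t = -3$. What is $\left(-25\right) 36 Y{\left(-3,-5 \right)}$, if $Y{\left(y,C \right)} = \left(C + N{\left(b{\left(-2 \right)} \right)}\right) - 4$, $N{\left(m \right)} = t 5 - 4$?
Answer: $25200$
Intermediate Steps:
$N{\left(m \right)} = -19$ ($N{\left(m \right)} = \left(-3\right) 5 - 4 = -15 - 4 = -19$)
$Y{\left(y,C \right)} = -23 + C$ ($Y{\left(y,C \right)} = \left(C - 19\right) - 4 = \left(-19 + C\right) - 4 = -23 + C$)
$\left(-25\right) 36 Y{\left(-3,-5 \right)} = \left(-25\right) 36 \left(-23 - 5\right) = \left(-900\right) \left(-28\right) = 25200$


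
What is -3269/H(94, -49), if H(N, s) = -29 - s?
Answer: -3269/20 ≈ -163.45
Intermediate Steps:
-3269/H(94, -49) = -3269/(-29 - 1*(-49)) = -3269/(-29 + 49) = -3269/20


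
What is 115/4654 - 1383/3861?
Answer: -153653/460746 ≈ -0.33349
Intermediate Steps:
115/4654 - 1383/3861 = 115*(1/4654) - 1383*1/3861 = 115/4654 - 461/1287 = -153653/460746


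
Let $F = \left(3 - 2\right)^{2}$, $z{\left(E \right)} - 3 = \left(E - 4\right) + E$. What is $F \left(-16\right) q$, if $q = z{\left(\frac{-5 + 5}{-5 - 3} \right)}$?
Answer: $16$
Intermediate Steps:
$z{\left(E \right)} = -1 + 2 E$ ($z{\left(E \right)} = 3 + \left(\left(E - 4\right) + E\right) = 3 + \left(\left(-4 + E\right) + E\right) = 3 + \left(-4 + 2 E\right) = -1 + 2 E$)
$q = -1$ ($q = -1 + 2 \frac{-5 + 5}{-5 - 3} = -1 + 2 \frac{0}{-8} = -1 + 2 \cdot 0 \left(- \frac{1}{8}\right) = -1 + 2 \cdot 0 = -1 + 0 = -1$)
$F = 1$ ($F = 1^{2} = 1$)
$F \left(-16\right) q = 1 \left(-16\right) \left(-1\right) = \left(-16\right) \left(-1\right) = 16$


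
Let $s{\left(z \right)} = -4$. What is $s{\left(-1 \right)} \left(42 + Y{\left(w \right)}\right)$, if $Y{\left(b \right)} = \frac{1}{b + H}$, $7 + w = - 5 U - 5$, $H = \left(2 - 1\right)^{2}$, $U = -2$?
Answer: $-164$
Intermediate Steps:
$H = 1$ ($H = 1^{2} = 1$)
$w = -2$ ($w = -7 - -5 = -7 + \left(10 - 5\right) = -7 + 5 = -2$)
$Y{\left(b \right)} = \frac{1}{1 + b}$ ($Y{\left(b \right)} = \frac{1}{b + 1} = \frac{1}{1 + b}$)
$s{\left(-1 \right)} \left(42 + Y{\left(w \right)}\right) = - 4 \left(42 + \frac{1}{1 - 2}\right) = - 4 \left(42 + \frac{1}{-1}\right) = - 4 \left(42 - 1\right) = \left(-4\right) 41 = -164$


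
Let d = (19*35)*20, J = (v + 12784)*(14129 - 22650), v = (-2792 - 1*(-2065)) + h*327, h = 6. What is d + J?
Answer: -119442599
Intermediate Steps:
v = 1235 (v = (-2792 - 1*(-2065)) + 6*327 = (-2792 + 2065) + 1962 = -727 + 1962 = 1235)
J = -119455899 (J = (1235 + 12784)*(14129 - 22650) = 14019*(-8521) = -119455899)
d = 13300 (d = 665*20 = 13300)
d + J = 13300 - 119455899 = -119442599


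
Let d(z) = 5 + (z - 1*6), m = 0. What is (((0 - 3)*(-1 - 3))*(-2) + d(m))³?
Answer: -15625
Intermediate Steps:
d(z) = -1 + z (d(z) = 5 + (z - 6) = 5 + (-6 + z) = -1 + z)
(((0 - 3)*(-1 - 3))*(-2) + d(m))³ = (((0 - 3)*(-1 - 3))*(-2) + (-1 + 0))³ = (-3*(-4)*(-2) - 1)³ = (12*(-2) - 1)³ = (-24 - 1)³ = (-25)³ = -15625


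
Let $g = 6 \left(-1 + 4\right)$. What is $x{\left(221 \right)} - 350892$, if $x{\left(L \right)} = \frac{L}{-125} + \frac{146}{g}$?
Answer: $- \frac{394746364}{1125} \approx -3.5089 \cdot 10^{5}$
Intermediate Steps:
$g = 18$ ($g = 6 \cdot 3 = 18$)
$x{\left(L \right)} = \frac{73}{9} - \frac{L}{125}$ ($x{\left(L \right)} = \frac{L}{-125} + \frac{146}{18} = L \left(- \frac{1}{125}\right) + 146 \cdot \frac{1}{18} = - \frac{L}{125} + \frac{73}{9} = \frac{73}{9} - \frac{L}{125}$)
$x{\left(221 \right)} - 350892 = \left(\frac{73}{9} - \frac{221}{125}\right) - 350892 = \frac{7136}{1125} - 350892 = - \frac{394746364}{1125}$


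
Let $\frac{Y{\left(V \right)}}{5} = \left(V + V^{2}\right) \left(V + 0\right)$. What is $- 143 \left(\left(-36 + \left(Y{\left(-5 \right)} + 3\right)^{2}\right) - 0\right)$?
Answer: $-35317139$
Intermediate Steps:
$Y{\left(V \right)} = 5 V \left(V + V^{2}\right)$ ($Y{\left(V \right)} = 5 \left(V + V^{2}\right) \left(V + 0\right) = 5 \left(V + V^{2}\right) V = 5 V \left(V + V^{2}\right)$)
$- 143 \left(\left(-36 + \left(Y{\left(-5 \right)} + 3\right)^{2}\right) - 0\right) = - 143 \left(\left(-36 + \left(5 \left(-5\right)^{2} \left(1 - 5\right) + 3\right)^{2}\right) - 0\right) = - 143 \left(\left(-36 + \left(5 \cdot 25 \left(-4\right) + 3\right)^{2}\right) + 0\right) = - 143 \left(\left(-36 + \left(-500 + 3\right)^{2}\right) + 0\right) = - 143 \left(\left(-36 + \left(-497\right)^{2}\right) + 0\right) = - 143 \left(\left(-36 + 247009\right) + 0\right) = - 143 \left(246973 + 0\right) = \left(-143\right) 246973 = -35317139$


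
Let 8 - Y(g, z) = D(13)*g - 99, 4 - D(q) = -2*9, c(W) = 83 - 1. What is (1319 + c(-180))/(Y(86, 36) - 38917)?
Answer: -1401/40702 ≈ -0.034421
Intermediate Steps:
c(W) = 82
D(q) = 22 (D(q) = 4 - (-2)*9 = 4 - 1*(-18) = 4 + 18 = 22)
Y(g, z) = 107 - 22*g (Y(g, z) = 8 - (22*g - 99) = 8 - (-99 + 22*g) = 8 + (99 - 22*g) = 107 - 22*g)
(1319 + c(-180))/(Y(86, 36) - 38917) = (1319 + 82)/((107 - 22*86) - 38917) = 1401/((107 - 1892) - 38917) = 1401/(-1785 - 38917) = 1401/(-40702) = 1401*(-1/40702) = -1401/40702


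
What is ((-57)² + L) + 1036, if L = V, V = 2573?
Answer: 6858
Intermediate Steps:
L = 2573
((-57)² + L) + 1036 = ((-57)² + 2573) + 1036 = (3249 + 2573) + 1036 = 5822 + 1036 = 6858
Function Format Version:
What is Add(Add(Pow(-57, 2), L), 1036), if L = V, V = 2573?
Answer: 6858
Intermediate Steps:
L = 2573
Add(Add(Pow(-57, 2), L), 1036) = Add(Add(Pow(-57, 2), 2573), 1036) = Add(Add(3249, 2573), 1036) = Add(5822, 1036) = 6858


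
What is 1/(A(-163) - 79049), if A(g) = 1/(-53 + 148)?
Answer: -95/7509654 ≈ -1.2650e-5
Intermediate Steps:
A(g) = 1/95
1/(A(-163) - 79049) = 1/(1/95 - 79049) = 1/(-7509654/95) = -95/7509654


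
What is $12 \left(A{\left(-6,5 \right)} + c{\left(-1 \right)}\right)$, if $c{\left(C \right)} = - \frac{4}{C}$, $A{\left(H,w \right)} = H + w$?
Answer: $36$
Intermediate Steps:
$12 \left(A{\left(-6,5 \right)} + c{\left(-1 \right)}\right) = 12 \left(\left(-6 + 5\right) - \frac{4}{-1}\right) = 12 \left(-1 - -4\right) = 12 \left(-1 + 4\right) = 12 \cdot 3 = 36$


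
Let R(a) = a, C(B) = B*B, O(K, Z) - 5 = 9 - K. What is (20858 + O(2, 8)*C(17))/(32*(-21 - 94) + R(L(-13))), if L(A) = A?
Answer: -24326/3693 ≈ -6.5871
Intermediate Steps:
O(K, Z) = 14 - K (O(K, Z) = 5 + (9 - K) = 14 - K)
C(B) = B**2
(20858 + O(2, 8)*C(17))/(32*(-21 - 94) + R(L(-13))) = (20858 + (14 - 1*2)*17**2)/(32*(-21 - 94) - 13) = (20858 + (14 - 2)*289)/(32*(-115) - 13) = (20858 + 12*289)/(-3680 - 13) = (20858 + 3468)/(-3693) = 24326*(-1/3693) = -24326/3693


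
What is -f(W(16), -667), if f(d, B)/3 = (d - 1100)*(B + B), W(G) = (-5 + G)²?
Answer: -3917958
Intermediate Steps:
f(d, B) = 6*B*(-1100 + d) (f(d, B) = 3*((d - 1100)*(B + B)) = 3*((-1100 + d)*(2*B)) = 3*(2*B*(-1100 + d)) = 6*B*(-1100 + d))
-f(W(16), -667) = -6*(-667)*(-1100 + (-5 + 16)²) = -6*(-667)*(-1100 + 11²) = -6*(-667)*(-1100 + 121) = -6*(-667)*(-979) = -1*3917958 = -3917958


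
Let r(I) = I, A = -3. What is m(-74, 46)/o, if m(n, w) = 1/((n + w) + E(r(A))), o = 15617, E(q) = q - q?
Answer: -1/437276 ≈ -2.2869e-6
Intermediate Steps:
E(q) = 0
m(n, w) = 1/(n + w) (m(n, w) = 1/((n + w) + 0) = 1/(n + w))
m(-74, 46)/o = 1/((-74 + 46)*15617) = (1/15617)/(-28) = -1/28*1/15617 = -1/437276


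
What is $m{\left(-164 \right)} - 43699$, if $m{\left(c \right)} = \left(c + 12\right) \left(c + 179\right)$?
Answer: $-45979$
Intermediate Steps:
$m{\left(c \right)} = \left(12 + c\right) \left(179 + c\right)$
$m{\left(-164 \right)} - 43699 = \left(2148 + \left(-164\right)^{2} + 191 \left(-164\right)\right) - 43699 = \left(2148 + 26896 - 31324\right) - 43699 = -2280 - 43699 = -45979$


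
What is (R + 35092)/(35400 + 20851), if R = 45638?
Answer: 6210/4327 ≈ 1.4352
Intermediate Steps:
(R + 35092)/(35400 + 20851) = (45638 + 35092)/(35400 + 20851) = 80730/56251 = 80730*(1/56251) = 6210/4327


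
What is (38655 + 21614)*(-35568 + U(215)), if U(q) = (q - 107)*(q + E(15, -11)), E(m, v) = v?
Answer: -815801184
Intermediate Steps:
U(q) = (-107 + q)*(-11 + q) (U(q) = (q - 107)*(q - 11) = (-107 + q)*(-11 + q))
(38655 + 21614)*(-35568 + U(215)) = (38655 + 21614)*(-35568 + (1177 + 215² - 118*215)) = 60269*(-35568 + (1177 + 46225 - 25370)) = 60269*(-35568 + 22032) = 60269*(-13536) = -815801184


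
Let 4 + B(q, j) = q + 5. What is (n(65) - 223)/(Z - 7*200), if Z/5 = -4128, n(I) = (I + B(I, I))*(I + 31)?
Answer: -12353/22040 ≈ -0.56048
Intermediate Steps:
B(q, j) = 1 + q (B(q, j) = -4 + (q + 5) = -4 + (5 + q) = 1 + q)
n(I) = (1 + 2*I)*(31 + I) (n(I) = (I + (1 + I))*(I + 31) = (1 + 2*I)*(31 + I))
Z = -20640 (Z = 5*(-4128) = -20640)
(n(65) - 223)/(Z - 7*200) = ((31 + 2*65**2 + 63*65) - 223)/(-20640 - 7*200) = ((31 + 2*4225 + 4095) - 223)/(-20640 - 1400) = ((31 + 8450 + 4095) - 223)/(-22040) = (12576 - 223)*(-1/22040) = 12353*(-1/22040) = -12353/22040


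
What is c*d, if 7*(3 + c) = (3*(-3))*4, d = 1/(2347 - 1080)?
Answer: -57/8869 ≈ -0.0064269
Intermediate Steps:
d = 1/1267 ≈ 0.00078927
c = -57/7 (c = -3 + ((3*(-3))*4)/7 = -3 + (-9*4)/7 = -3 + (⅐)*(-36) = -3 - 36/7 = -57/7 ≈ -8.1429)
c*d = -57/7*1/1267 = -57/8869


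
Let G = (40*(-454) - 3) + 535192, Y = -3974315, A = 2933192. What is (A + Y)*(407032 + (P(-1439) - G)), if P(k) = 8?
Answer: 114512077647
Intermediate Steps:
G = 517029 (G = (-18160 - 3) + 535192 = -18163 + 535192 = 517029)
(A + Y)*(407032 + (P(-1439) - G)) = (2933192 - 3974315)*(407032 + (8 - 1*517029)) = -1041123*(407032 + (8 - 517029)) = -1041123*(407032 - 517021) = -1041123*(-109989) = 114512077647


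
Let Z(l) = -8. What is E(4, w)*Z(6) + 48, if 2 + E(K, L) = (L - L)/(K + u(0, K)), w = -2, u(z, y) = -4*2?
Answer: 64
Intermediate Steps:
u(z, y) = -8
E(K, L) = -2 (E(K, L) = -2 + (L - L)/(K - 8) = -2 + 0/(-8 + K) = -2 + 0 = -2)
E(4, w)*Z(6) + 48 = -2*(-8) + 48 = 16 + 48 = 64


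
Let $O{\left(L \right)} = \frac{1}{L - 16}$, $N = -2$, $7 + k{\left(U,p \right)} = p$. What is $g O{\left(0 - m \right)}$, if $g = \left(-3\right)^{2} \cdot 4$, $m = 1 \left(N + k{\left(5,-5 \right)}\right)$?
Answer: $-18$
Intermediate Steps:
$k{\left(U,p \right)} = -7 + p$
$m = -14$ ($m = 1 \left(-2 - 12\right) = 1 \left(-14\right) = -14$)
$g = 36$ ($g = 9 \cdot 4 = 36$)
$O{\left(L \right)} = \frac{1}{-16 + L}$
$g O{\left(0 - m \right)} = \frac{36}{-16 + \left(0 - -14\right)} = \frac{36}{-16 + \left(0 + 14\right)} = \frac{36}{-16 + 14} = \frac{36}{-2} = 36 \left(- \frac{1}{2}\right) = -18$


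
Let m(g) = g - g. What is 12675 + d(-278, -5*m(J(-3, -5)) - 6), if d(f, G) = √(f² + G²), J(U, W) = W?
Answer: 12675 + 2*√19330 ≈ 12953.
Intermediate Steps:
m(g) = 0
d(f, G) = √(G² + f²)
12675 + d(-278, -5*m(J(-3, -5)) - 6) = 12675 + √((-5*0 - 6)² + (-278)²) = 12675 + √((0 - 6)² + 77284) = 12675 + √((-6)² + 77284) = 12675 + √(36 + 77284) = 12675 + √77320 = 12675 + 2*√19330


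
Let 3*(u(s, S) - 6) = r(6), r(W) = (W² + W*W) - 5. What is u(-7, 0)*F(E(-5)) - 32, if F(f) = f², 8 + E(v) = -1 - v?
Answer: 1264/3 ≈ 421.33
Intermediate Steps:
r(W) = -5 + 2*W² (r(W) = (W² + W²) - 5 = 2*W² - 5 = -5 + 2*W²)
u(s, S) = 85/3 (u(s, S) = 6 + (-5 + 2*6²)/3 = 6 + (-5 + 2*36)/3 = 6 + (-5 + 72)/3 = 6 + (⅓)*67 = 6 + 67/3 = 85/3)
E(v) = -9 - v (E(v) = -8 + (-1 - v) = -9 - v)
u(-7, 0)*F(E(-5)) - 32 = 85*(-9 - 1*(-5))²/3 - 32 = 85*(-9 + 5)²/3 - 32 = (85/3)*(-4)² - 32 = (85/3)*16 - 32 = 1360/3 - 32 = 1264/3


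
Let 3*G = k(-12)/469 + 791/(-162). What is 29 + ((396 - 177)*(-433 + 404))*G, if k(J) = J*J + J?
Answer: 742295977/75978 ≈ 9769.9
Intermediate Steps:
k(J) = J + J² (k(J) = J² + J = J + J²)
G = -349595/227934 (G = (-12*(1 - 12)/469 + 791/(-162))/3 = (-12*(-11)*(1/469) + 791*(-1/162))/3 = (132*(1/469) - 791/162)/3 = (132/469 - 791/162)/3 = (⅓)*(-349595/75978) = -349595/227934 ≈ -1.5338)
29 + ((396 - 177)*(-433 + 404))*G = 29 + ((396 - 177)*(-433 + 404))*(-349595/227934) = 29 + (219*(-29))*(-349595/227934) = 29 - 6351*(-349595/227934) = 29 + 740092615/75978 = 742295977/75978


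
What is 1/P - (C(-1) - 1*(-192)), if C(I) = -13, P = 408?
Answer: -73031/408 ≈ -179.00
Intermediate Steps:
1/P - (C(-1) - 1*(-192)) = 1/408 - (-13 - 1*(-192)) = 1/408 - (-13 + 192) = 1/408 - 1*179 = 1/408 - 179 = -73031/408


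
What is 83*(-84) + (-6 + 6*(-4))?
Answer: -7002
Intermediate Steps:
83*(-84) + (-6 + 6*(-4)) = -6972 + (-6 - 24) = -6972 - 30 = -7002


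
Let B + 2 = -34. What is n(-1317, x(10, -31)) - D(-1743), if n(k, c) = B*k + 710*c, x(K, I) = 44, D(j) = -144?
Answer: 78796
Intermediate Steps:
B = -36 (B = -2 - 34 = -36)
n(k, c) = -36*k + 710*c
n(-1317, x(10, -31)) - D(-1743) = (-36*(-1317) + 710*44) - 1*(-144) = (47412 + 31240) + 144 = 78652 + 144 = 78796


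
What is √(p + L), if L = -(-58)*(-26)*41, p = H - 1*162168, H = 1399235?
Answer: √1175239 ≈ 1084.1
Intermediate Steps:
p = 1237067 (p = 1399235 - 1*162168 = 1399235 - 162168 = 1237067)
L = -61828 (L = -58*26*41 = -1508*41 = -61828)
√(p + L) = √(1237067 - 61828) = √1175239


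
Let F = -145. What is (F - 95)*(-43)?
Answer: 10320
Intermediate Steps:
(F - 95)*(-43) = (-145 - 95)*(-43) = -240*(-43) = 10320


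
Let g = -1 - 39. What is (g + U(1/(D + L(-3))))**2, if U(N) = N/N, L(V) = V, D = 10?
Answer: 1521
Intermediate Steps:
U(N) = 1
g = -40
(g + U(1/(D + L(-3))))**2 = (-40 + 1)**2 = (-39)**2 = 1521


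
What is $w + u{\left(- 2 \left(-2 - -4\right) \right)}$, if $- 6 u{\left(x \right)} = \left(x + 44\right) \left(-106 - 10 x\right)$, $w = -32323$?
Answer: $-31883$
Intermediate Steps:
$u{\left(x \right)} = - \frac{\left(-106 - 10 x\right) \left(44 + x\right)}{6}$ ($u{\left(x \right)} = - \frac{\left(x + 44\right) \left(-106 - 10 x\right)}{6} = - \frac{\left(44 + x\right) \left(-106 - 10 x\right)}{6} = - \frac{\left(-106 - 10 x\right) \left(44 + x\right)}{6}$)
$w + u{\left(- 2 \left(-2 - -4\right) \right)} = -32323 + \left(\frac{2332}{3} + 91 \left(- 2 \left(-2 - -4\right)\right) + \frac{5 \left(- 2 \left(-2 - -4\right)\right)^{2}}{3}\right) = -32323 + \left(\frac{2332}{3} + 91 \left(- 2 \left(-2 + 4\right)\right) + \frac{5 \left(- 2 \left(-2 + 4\right)\right)^{2}}{3}\right) = -32323 + \left(\frac{2332}{3} + 91 \left(\left(-2\right) 2\right) + \frac{5 \left(\left(-2\right) 2\right)^{2}}{3}\right) = -32323 + \left(\frac{2332}{3} + 91 \left(-4\right) + \frac{5 \left(-4\right)^{2}}{3}\right) = -32323 + \left(\frac{2332}{3} - 364 + \frac{5}{3} \cdot 16\right) = -32323 + \left(\frac{2332}{3} - 364 + \frac{80}{3}\right) = -32323 + 440 = -31883$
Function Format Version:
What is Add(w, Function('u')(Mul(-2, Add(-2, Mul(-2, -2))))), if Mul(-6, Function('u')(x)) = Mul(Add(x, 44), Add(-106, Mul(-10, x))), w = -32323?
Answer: -31883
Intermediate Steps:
Function('u')(x) = Mul(Rational(-1, 6), Add(-106, Mul(-10, x)), Add(44, x)) (Function('u')(x) = Mul(Rational(-1, 6), Mul(Add(x, 44), Add(-106, Mul(-10, x)))) = Mul(Rational(-1, 6), Mul(Add(44, x), Add(-106, Mul(-10, x)))) = Mul(Rational(-1, 6), Mul(Add(-106, Mul(-10, x)), Add(44, x))) = Mul(Rational(-1, 6), Add(-106, Mul(-10, x)), Add(44, x)))
Add(w, Function('u')(Mul(-2, Add(-2, Mul(-2, -2))))) = Add(-32323, Add(Rational(2332, 3), Mul(91, Mul(-2, Add(-2, Mul(-2, -2)))), Mul(Rational(5, 3), Pow(Mul(-2, Add(-2, Mul(-2, -2))), 2)))) = Add(-32323, Add(Rational(2332, 3), Mul(91, Mul(-2, Add(-2, 4))), Mul(Rational(5, 3), Pow(Mul(-2, Add(-2, 4)), 2)))) = Add(-32323, Add(Rational(2332, 3), Mul(91, Mul(-2, 2)), Mul(Rational(5, 3), Pow(Mul(-2, 2), 2)))) = Add(-32323, Add(Rational(2332, 3), Mul(91, -4), Mul(Rational(5, 3), Pow(-4, 2)))) = Add(-32323, Add(Rational(2332, 3), -364, Mul(Rational(5, 3), 16))) = Add(-32323, Add(Rational(2332, 3), -364, Rational(80, 3))) = Add(-32323, 440) = -31883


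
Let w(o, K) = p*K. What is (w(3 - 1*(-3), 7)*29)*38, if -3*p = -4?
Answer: 30856/3 ≈ 10285.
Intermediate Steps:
p = 4/3 (p = -⅓*(-4) = 4/3 ≈ 1.3333)
w(o, K) = 4*K/3
(w(3 - 1*(-3), 7)*29)*38 = (((4/3)*7)*29)*38 = ((28/3)*29)*38 = (812/3)*38 = 30856/3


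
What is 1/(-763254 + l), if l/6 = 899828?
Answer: 1/4635714 ≈ 2.1572e-7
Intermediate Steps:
l = 5398968 (l = 6*899828 = 5398968)
1/(-763254 + l) = 1/(-763254 + 5398968) = 1/4635714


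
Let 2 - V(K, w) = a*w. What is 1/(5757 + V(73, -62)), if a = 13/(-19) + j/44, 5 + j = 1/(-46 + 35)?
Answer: 2299/13125923 ≈ 0.00017515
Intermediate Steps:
j = -56/11 (j = -5 + 1/(-46 + 35) = -5 + 1/(-11) = -5 - 1/11 = -56/11 ≈ -5.0909)
a = -1839/2299 (a = 13/(-19) - 56/11/44 = 13*(-1/19) - 56/11*1/44 = -13/19 - 14/121 = -1839/2299 ≈ -0.79991)
V(K, w) = 2 + 1839*w/2299 (V(K, w) = 2 - (-1839)*w/2299 = 2 + 1839*w/2299)
1/(5757 + V(73, -62)) = 1/(5757 + (2 + (1839/2299)*(-62))) = 1/(5757 + (2 - 114018/2299)) = 1/(5757 - 109420/2299) = 1/(13125923/2299) = 2299/13125923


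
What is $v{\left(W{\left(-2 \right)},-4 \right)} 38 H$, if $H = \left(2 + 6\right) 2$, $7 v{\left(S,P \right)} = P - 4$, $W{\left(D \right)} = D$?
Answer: $- \frac{4864}{7} \approx -694.86$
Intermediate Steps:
$v{\left(S,P \right)} = - \frac{4}{7} + \frac{P}{7}$ ($v{\left(S,P \right)} = \frac{P - 4}{7} = \frac{-4 + P}{7} = - \frac{4}{7} + \frac{P}{7}$)
$H = 16$ ($H = 8 \cdot 2 = 16$)
$v{\left(W{\left(-2 \right)},-4 \right)} 38 H = \left(- \frac{4}{7} + \frac{1}{7} \left(-4\right)\right) 38 \cdot 16 = \left(- \frac{4}{7} - \frac{4}{7}\right) 38 \cdot 16 = \left(- \frac{8}{7}\right) 38 \cdot 16 = \left(- \frac{304}{7}\right) 16 = - \frac{4864}{7}$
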